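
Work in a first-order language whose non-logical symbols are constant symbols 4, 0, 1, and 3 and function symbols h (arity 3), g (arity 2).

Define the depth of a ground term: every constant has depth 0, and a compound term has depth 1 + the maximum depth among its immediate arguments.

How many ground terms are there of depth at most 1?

Let N_k count ground terms of depth at most k. Each non-constant term of depth ≤ k is some function symbol applied to depth-≤(k−1) arguments, giving N_k = 4 + N_{k-1}^3 + N_{k-1}^2.
N_0 = 4
N_1 = 4 + 4^3 + 4^2 = 84

84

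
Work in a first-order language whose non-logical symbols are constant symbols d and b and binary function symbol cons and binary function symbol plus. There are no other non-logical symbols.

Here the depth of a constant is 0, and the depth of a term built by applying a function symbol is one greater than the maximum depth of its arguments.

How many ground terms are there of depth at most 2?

If N_k denotes the number of depth-≤k ground terms, the 2 constants give N_0 = 2, and each function symbol of arity r contributes N_{k-1}^r new terms at level k: N_k = 2 + N_{k-1}^2 + N_{k-1}^2.
N_0 = 2
N_1 = 2 + 2^2 + 2^2 = 10
N_2 = 2 + 10^2 + 10^2 = 202

202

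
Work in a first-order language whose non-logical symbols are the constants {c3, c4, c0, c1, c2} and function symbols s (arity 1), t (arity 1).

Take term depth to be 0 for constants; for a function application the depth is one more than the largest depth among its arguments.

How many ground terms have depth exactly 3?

40

Let N_k = |{terms of depth ≤ k}|. Then N_0 = 5 and N_k = 5 + N_{k-1} + N_{k-1} for k ≥ 1 (one summand per function symbol, arity giving the exponent).
N_0 = 5
N_1 = 5 + 5 + 5 = 15
N_2 = 5 + 15 + 15 = 35
N_3 = 5 + 35 + 35 = 75
Terms of depth exactly 3: N_3 − N_2 = 75 − 35 = 40.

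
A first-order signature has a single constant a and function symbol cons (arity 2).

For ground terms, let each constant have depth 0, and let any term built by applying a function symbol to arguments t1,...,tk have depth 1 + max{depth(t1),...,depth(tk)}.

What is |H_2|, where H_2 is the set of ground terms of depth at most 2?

Let N_k = |{terms of depth ≤ k}|. Then N_0 = 1 and N_k = 1 + N_{k-1}^2 for k ≥ 1 (one summand per function symbol, arity giving the exponent).
N_0 = 1
N_1 = 1 + 1^2 = 2
N_2 = 1 + 2^2 = 5
Explicitly: a, cons(a, a), cons(a, cons(a, a)), cons(cons(a, a), a), cons(cons(a, a), cons(a, a)).

5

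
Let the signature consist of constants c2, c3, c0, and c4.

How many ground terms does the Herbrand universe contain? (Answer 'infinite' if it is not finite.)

There are no function symbols, so every ground term is one of the 4 constants.
The Herbrand universe is {c2, c3, c0, c4}, which is finite with 4 elements.

4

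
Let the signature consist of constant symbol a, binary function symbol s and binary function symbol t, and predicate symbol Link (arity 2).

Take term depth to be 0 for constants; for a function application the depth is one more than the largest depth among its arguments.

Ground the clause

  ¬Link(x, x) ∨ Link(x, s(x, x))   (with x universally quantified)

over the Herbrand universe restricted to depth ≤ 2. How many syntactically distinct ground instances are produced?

Ground terms of depth ≤ 2:
  Let N_k = |{terms of depth ≤ k}|. Then N_0 = 1 and N_k = 1 + N_{k-1}^2 + N_{k-1}^2 for k ≥ 1 (one summand per function symbol, arity giving the exponent).
  N_0 = 1
  N_1 = 1 + 1^2 + 1^2 = 3
  N_2 = 1 + 3^2 + 3^2 = 19
So there are 19 ground terms available for substitution.
There is 1 variable to instantiate (x),  occurring in at least one literal, so different choices give different ground instances.
Number of ground instances = 19.

19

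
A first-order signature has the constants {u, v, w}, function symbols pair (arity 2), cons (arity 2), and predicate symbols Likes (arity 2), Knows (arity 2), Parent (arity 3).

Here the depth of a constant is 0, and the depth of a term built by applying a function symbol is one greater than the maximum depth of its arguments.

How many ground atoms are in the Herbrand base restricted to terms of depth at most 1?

10143

First count ground terms of depth ≤ 1.
Write N_k for the number of ground terms of depth ≤ k. A term of depth ≤ k is either a constant or a function symbol applied to arguments of depth ≤ k−1, so N_k = 3 + N_{k-1}^2 + N_{k-1}^2.
N_0 = 3
N_1 = 3 + 3^2 + 3^2 = 21
So |H| = 21.
Each predicate of arity r yields |H|^r ground atoms (one per choice of an r-tuple from H):
  Likes: 21^2 = 441;  Knows: 21^2 = 441;  Parent: 21^3 = 9261
Total ground atoms: 441 + 441 + 9261 = 10143.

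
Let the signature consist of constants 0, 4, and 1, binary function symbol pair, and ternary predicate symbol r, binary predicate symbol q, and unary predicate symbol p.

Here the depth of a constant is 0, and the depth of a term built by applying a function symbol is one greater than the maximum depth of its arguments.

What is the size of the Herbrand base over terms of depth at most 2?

3198279

First count ground terms of depth ≤ 2.
If N_k denotes the number of depth-≤k ground terms, the 3 constants give N_0 = 3, and each function symbol of arity r contributes N_{k-1}^r new terms at level k: N_k = 3 + N_{k-1}^2.
N_0 = 3
N_1 = 3 + 3^2 = 12
N_2 = 3 + 12^2 = 147
So |H| = 147.
A ground atom is a predicate applied to a tuple of terms from H, so the count is the sum over predicates of |H|^arity:
  r: 147^3 = 3176523;  q: 147^2 = 21609;  p: 147
Total ground atoms: 3176523 + 21609 + 147 = 3198279.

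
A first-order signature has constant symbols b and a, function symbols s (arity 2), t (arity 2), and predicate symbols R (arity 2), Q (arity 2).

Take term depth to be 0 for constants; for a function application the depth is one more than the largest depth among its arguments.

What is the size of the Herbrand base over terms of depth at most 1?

200

First count ground terms of depth ≤ 1.
If N_k denotes the number of depth-≤k ground terms, the 2 constants give N_0 = 2, and each function symbol of arity r contributes N_{k-1}^r new terms at level k: N_k = 2 + N_{k-1}^2 + N_{k-1}^2.
N_0 = 2
N_1 = 2 + 2^2 + 2^2 = 10
Explicitly: b, a, s(b, b), s(b, a), s(a, b), s(a, a), t(b, b), t(b, a), t(a, b), t(a, a).
So |H| = 10.
For each predicate symbol, the number of ground atoms is |H| raised to its arity; summing:
  R: 10^2 = 100;  Q: 10^2 = 100
Total ground atoms: 100 + 100 = 200.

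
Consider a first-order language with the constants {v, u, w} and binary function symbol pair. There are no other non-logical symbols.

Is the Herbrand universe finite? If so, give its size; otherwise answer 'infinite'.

The signature has at least one function symbol (pair, arity 2) and at least one constant (v).
Iterating pair gives infinitely many distinct ground terms: v, pair(v, v), pair(pair(v, v), pair(v, v)), ...
So the Herbrand universe is infinite.

infinite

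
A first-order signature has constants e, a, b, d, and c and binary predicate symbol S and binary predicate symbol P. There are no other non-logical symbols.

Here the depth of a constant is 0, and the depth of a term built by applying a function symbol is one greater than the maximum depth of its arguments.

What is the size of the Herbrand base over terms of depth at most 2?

First count ground terms of depth ≤ 2.
With no function symbols every ground term is a constant, so there are exactly 5 ground terms at every depth bound.
N_0 = 5
N_1 = 5
N_2 = 5
Explicitly: e, a, b, d, c.
So |H| = 5.
A ground atom is a predicate applied to a tuple of terms from H, so the count is the sum over predicates of |H|^arity:
  S: 5^2 = 25;  P: 5^2 = 25
Total ground atoms: 25 + 25 = 50.

50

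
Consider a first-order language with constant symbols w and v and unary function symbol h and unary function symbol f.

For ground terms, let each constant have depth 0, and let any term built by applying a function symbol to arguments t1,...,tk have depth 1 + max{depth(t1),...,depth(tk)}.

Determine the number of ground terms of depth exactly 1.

Let N_k = |{terms of depth ≤ k}|. Then N_0 = 2 and N_k = 2 + N_{k-1} + N_{k-1} for k ≥ 1 (one summand per function symbol, arity giving the exponent).
N_0 = 2
N_1 = 2 + 2 + 2 = 6
Terms of depth exactly 1: N_1 − N_0 = 6 − 2 = 4.

4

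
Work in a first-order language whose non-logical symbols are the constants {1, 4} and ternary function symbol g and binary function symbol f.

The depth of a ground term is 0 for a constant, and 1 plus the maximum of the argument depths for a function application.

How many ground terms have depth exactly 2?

2928

Let N_k = |{terms of depth ≤ k}|. Then N_0 = 2 and N_k = 2 + N_{k-1}^3 + N_{k-1}^2 for k ≥ 1 (one summand per function symbol, arity giving the exponent).
N_0 = 2
N_1 = 2 + 2^3 + 2^2 = 14
N_2 = 2 + 14^3 + 14^2 = 2942
Terms of depth exactly 2: N_2 − N_1 = 2942 − 14 = 2928.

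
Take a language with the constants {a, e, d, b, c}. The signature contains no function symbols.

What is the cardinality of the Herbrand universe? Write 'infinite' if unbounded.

There are no function symbols, so every ground term is one of the 5 constants.
The Herbrand universe is {a, e, d, b, c}, which is finite with 5 elements.

5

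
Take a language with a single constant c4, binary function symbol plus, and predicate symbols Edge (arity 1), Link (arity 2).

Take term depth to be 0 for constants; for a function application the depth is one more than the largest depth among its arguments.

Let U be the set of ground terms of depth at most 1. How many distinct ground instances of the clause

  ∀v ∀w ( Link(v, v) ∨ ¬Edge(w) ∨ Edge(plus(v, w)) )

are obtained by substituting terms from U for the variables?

Ground terms of depth ≤ 1:
  Let N_k = |{terms of depth ≤ k}|. Then N_0 = 1 and N_k = 1 + N_{k-1}^2 for k ≥ 1 (one summand per function symbol, arity giving the exponent).
  N_0 = 1
  N_1 = 1 + 1^2 = 2
So there are 2 ground terms available for substitution.
The clause has 2 distinct variables (v, w), each appearing in the body. In the free term algebra distinct substitutions yield syntactically distinct ground instances.
Number of ground instances = 2^2 = 4.

4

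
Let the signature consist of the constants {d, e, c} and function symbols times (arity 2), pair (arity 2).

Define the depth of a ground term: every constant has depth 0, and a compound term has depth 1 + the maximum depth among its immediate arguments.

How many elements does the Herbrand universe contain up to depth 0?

3

Let N_k count ground terms of depth at most k. Each non-constant term of depth ≤ k is some function symbol applied to depth-≤(k−1) arguments, giving N_k = 3 + N_{k-1}^2 + N_{k-1}^2.
N_0 = 3
Explicitly: d, e, c.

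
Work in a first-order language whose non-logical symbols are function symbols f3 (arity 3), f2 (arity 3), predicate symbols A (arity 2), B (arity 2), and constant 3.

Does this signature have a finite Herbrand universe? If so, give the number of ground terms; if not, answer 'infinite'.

The signature has at least one function symbol (f3, arity 3) and at least one constant (3).
Iterating f3 gives infinitely many distinct ground terms: 3, f3(3, 3, 3), f3(f3(3, 3, 3), f3(3, 3, 3), f3(3, 3, 3)), ...
So the Herbrand universe is infinite.

infinite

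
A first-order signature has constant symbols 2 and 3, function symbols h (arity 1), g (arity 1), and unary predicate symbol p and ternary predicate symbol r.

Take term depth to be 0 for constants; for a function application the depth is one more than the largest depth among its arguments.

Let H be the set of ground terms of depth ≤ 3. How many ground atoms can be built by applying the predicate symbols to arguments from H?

27030

First count ground terms of depth ≤ 3.
If N_k denotes the number of depth-≤k ground terms, the 2 constants give N_0 = 2, and each function symbol of arity r contributes N_{k-1}^r new terms at level k: N_k = 2 + N_{k-1} + N_{k-1}.
N_0 = 2
N_1 = 2 + 2 + 2 = 6
N_2 = 2 + 6 + 6 = 14
N_3 = 2 + 14 + 14 = 30
So |H| = 30.
Ground atoms are formed by filling each argument slot of a predicate with a term from H, so an r-ary predicate gives |H|^r atoms:
  p: 30;  r: 30^3 = 27000
Total ground atoms: 30 + 27000 = 27030.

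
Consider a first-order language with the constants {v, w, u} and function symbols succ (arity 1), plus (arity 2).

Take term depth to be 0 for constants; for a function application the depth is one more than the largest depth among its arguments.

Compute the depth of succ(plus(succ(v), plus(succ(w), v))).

4

depth(succ(v)) = 1 + depth(v) = 1 + 0 = 1
depth(succ(w)) = 1 + depth(w) = 1 + 0 = 1
depth(plus(succ(w), v)) = 1 + max(1, 0) = 2
depth(plus(succ(v), plus(succ(w), v))) = 1 + max(1, 2) = 3
depth(succ(plus(succ(v), plus(succ(w), v)))) = 1 + depth(plus(succ(v), plus(succ(w), v))) = 1 + 3 = 4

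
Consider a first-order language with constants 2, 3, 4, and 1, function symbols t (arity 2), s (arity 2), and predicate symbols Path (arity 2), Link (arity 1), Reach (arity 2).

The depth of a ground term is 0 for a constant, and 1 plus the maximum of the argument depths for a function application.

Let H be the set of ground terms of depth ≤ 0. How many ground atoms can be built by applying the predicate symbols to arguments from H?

36

First count ground terms of depth ≤ 0.
Let N_k = |{terms of depth ≤ k}|. Then N_0 = 4 and N_k = 4 + N_{k-1}^2 + N_{k-1}^2 for k ≥ 1 (one summand per function symbol, arity giving the exponent).
N_0 = 4
So |H| = 4.
Ground atoms are formed by filling each argument slot of a predicate with a term from H, so an r-ary predicate gives |H|^r atoms:
  Path: 4^2 = 16;  Link: 4;  Reach: 4^2 = 16
Total ground atoms: 16 + 4 + 16 = 36.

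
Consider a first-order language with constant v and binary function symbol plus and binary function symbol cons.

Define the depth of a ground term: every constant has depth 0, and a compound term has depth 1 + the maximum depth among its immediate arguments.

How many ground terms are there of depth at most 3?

Let N_k = |{terms of depth ≤ k}|. Then N_0 = 1 and N_k = 1 + N_{k-1}^2 + N_{k-1}^2 for k ≥ 1 (one summand per function symbol, arity giving the exponent).
N_0 = 1
N_1 = 1 + 1^2 + 1^2 = 3
N_2 = 1 + 3^2 + 3^2 = 19
N_3 = 1 + 19^2 + 19^2 = 723

723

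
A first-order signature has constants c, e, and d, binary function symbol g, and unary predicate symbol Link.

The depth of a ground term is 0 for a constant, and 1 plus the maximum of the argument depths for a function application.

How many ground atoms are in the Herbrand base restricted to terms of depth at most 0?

3

First count ground terms of depth ≤ 0.
Let N_k count ground terms of depth at most k. Each non-constant term of depth ≤ k is some function symbol applied to depth-≤(k−1) arguments, giving N_k = 3 + N_{k-1}^2.
N_0 = 3
Explicitly: c, e, d.
So |H| = 3.
A ground atom is a predicate applied to a tuple of terms from H, so the count is the sum over predicates of |H|^arity:
  Link: 3
Total ground atoms: 3.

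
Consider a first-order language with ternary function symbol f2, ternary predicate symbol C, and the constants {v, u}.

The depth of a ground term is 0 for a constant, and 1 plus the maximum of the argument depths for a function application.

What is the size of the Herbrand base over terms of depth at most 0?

First count ground terms of depth ≤ 0.
Let N_k count ground terms of depth at most k. Each non-constant term of depth ≤ k is some function symbol applied to depth-≤(k−1) arguments, giving N_k = 2 + N_{k-1}^3.
N_0 = 2
So |H| = 2.
Each predicate of arity r yields |H|^r ground atoms (one per choice of an r-tuple from H):
  C: 2^3 = 8
Total ground atoms: 8.

8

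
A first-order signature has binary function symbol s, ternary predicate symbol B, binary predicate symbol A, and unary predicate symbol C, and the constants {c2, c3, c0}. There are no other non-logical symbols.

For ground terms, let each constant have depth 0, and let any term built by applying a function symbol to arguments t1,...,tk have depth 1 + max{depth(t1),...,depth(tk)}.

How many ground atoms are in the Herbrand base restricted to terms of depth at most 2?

3198279

First count ground terms of depth ≤ 2.
Let N_k = |{terms of depth ≤ k}|. Then N_0 = 3 and N_k = 3 + N_{k-1}^2 for k ≥ 1 (one summand per function symbol, arity giving the exponent).
N_0 = 3
N_1 = 3 + 3^2 = 12
N_2 = 3 + 12^2 = 147
So |H| = 147.
Each predicate of arity r yields |H|^r ground atoms (one per choice of an r-tuple from H):
  B: 147^3 = 3176523;  A: 147^2 = 21609;  C: 147
Total ground atoms: 3176523 + 21609 + 147 = 3198279.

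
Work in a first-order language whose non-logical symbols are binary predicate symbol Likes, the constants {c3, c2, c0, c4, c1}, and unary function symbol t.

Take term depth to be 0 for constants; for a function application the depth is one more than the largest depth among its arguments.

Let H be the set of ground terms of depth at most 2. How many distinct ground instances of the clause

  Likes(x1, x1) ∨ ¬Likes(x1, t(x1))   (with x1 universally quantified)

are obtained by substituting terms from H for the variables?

Ground terms of depth ≤ 2:
  Let N_k count ground terms of depth at most k. Each non-constant term of depth ≤ k is some function symbol applied to depth-≤(k−1) arguments, giving N_k = 5 + N_{k-1}.
  N_0 = 5
  N_1 = 5 + 5 = 10
  N_2 = 5 + 10 = 15
So there are 15 ground terms available for substitution.
The clause has 1 distinct variable (x1), which appears in the body. In the free term algebra distinct substitutions yield syntactically distinct ground instances.
Number of ground instances = 15.

15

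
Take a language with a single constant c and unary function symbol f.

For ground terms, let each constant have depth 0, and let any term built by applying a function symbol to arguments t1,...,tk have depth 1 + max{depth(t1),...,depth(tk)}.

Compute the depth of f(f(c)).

2

depth(f(c)) = 1 + depth(c) = 1 + 0 = 1
depth(f(f(c))) = 1 + depth(f(c)) = 1 + 1 = 2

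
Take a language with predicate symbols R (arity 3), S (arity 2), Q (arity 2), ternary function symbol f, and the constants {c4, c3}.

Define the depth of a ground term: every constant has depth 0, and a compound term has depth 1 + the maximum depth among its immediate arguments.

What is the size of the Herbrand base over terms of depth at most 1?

1200

First count ground terms of depth ≤ 1.
If N_k denotes the number of depth-≤k ground terms, the 2 constants give N_0 = 2, and each function symbol of arity r contributes N_{k-1}^r new terms at level k: N_k = 2 + N_{k-1}^3.
N_0 = 2
N_1 = 2 + 2^3 = 10
So |H| = 10.
Each predicate of arity r yields |H|^r ground atoms (one per choice of an r-tuple from H):
  R: 10^3 = 1000;  S: 10^2 = 100;  Q: 10^2 = 100
Total ground atoms: 1000 + 100 + 100 = 1200.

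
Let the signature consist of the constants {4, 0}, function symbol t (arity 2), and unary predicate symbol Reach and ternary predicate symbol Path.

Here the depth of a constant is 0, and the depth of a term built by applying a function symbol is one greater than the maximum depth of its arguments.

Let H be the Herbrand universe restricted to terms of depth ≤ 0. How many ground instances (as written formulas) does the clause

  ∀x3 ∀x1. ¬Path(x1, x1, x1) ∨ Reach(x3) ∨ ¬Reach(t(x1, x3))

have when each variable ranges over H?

Ground terms of depth ≤ 0:
  Count level by level. With function symbols t/2, the terms of depth ≤ k are the 2 constants together with each function applied to depth-≤(k−1) tuples, so N_k = 2 + N_{k-1}^2.
  N_0 = 2
  Explicitly: 4, 0.
So there are 2 ground terms available for substitution.
The body mentions every one of the 2 quantified variables; since ground terms form a free algebra, no two substitutions collapse to the same formula.
Number of ground instances = 2^2 = 4.

4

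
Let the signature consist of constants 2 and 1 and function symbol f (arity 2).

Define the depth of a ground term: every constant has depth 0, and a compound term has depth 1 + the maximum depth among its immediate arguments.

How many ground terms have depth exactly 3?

1408

Write N_k for the number of ground terms of depth ≤ k. A term of depth ≤ k is either a constant or a function symbol applied to arguments of depth ≤ k−1, so N_k = 2 + N_{k-1}^2.
N_0 = 2
N_1 = 2 + 2^2 = 6
N_2 = 2 + 6^2 = 38
N_3 = 2 + 38^2 = 1446
Terms of depth exactly 3: N_3 − N_2 = 1446 − 38 = 1408.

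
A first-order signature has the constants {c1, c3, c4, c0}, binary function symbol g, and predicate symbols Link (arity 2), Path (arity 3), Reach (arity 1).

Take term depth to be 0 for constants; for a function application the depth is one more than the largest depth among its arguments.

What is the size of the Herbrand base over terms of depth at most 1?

First count ground terms of depth ≤ 1.
Let N_k count ground terms of depth at most k. Each non-constant term of depth ≤ k is some function symbol applied to depth-≤(k−1) arguments, giving N_k = 4 + N_{k-1}^2.
N_0 = 4
N_1 = 4 + 4^2 = 20
So |H| = 20.
Each predicate of arity r yields |H|^r ground atoms (one per choice of an r-tuple from H):
  Link: 20^2 = 400;  Path: 20^3 = 8000;  Reach: 20
Total ground atoms: 400 + 8000 + 20 = 8420.

8420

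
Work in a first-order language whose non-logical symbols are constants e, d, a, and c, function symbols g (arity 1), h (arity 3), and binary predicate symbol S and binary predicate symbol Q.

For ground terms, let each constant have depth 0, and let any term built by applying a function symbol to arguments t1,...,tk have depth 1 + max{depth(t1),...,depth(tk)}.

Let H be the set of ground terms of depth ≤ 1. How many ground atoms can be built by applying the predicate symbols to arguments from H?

First count ground terms of depth ≤ 1.
Let N_k count ground terms of depth at most k. Each non-constant term of depth ≤ k is some function symbol applied to depth-≤(k−1) arguments, giving N_k = 4 + N_{k-1} + N_{k-1}^3.
N_0 = 4
N_1 = 4 + 4 + 4^3 = 72
So |H| = 72.
Each predicate of arity r yields |H|^r ground atoms (one per choice of an r-tuple from H):
  S: 72^2 = 5184;  Q: 72^2 = 5184
Total ground atoms: 5184 + 5184 = 10368.

10368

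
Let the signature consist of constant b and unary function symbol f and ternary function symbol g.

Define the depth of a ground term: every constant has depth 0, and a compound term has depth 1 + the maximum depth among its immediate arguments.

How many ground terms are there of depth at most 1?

Count level by level. With function symbols f/1, g/3, the terms of depth ≤ k are the 1 constant together with each function applied to depth-≤(k−1) tuples, so N_k = 1 + N_{k-1} + N_{k-1}^3.
N_0 = 1
N_1 = 1 + 1 + 1^3 = 3
Explicitly: b, f(b), g(b, b, b).

3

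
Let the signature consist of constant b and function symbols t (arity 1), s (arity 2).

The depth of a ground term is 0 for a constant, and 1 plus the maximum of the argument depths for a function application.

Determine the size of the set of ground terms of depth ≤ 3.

Let N_k = |{terms of depth ≤ k}|. Then N_0 = 1 and N_k = 1 + N_{k-1} + N_{k-1}^2 for k ≥ 1 (one summand per function symbol, arity giving the exponent).
N_0 = 1
N_1 = 1 + 1 + 1^2 = 3
N_2 = 1 + 3 + 3^2 = 13
N_3 = 1 + 13 + 13^2 = 183

183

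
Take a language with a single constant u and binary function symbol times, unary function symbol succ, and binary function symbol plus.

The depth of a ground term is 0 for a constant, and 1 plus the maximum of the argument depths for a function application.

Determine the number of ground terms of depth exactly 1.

3

Write N_k for the number of ground terms of depth ≤ k. A term of depth ≤ k is either a constant or a function symbol applied to arguments of depth ≤ k−1, so N_k = 1 + N_{k-1}^2 + N_{k-1} + N_{k-1}^2.
N_0 = 1
N_1 = 1 + 1^2 + 1 + 1^2 = 4
Terms of depth exactly 1: N_1 − N_0 = 4 − 1 = 3.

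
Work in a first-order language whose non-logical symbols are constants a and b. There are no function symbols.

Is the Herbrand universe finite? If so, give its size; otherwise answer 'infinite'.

There are no function symbols, so every ground term is one of the 2 constants.
The Herbrand universe is {a, b}, which is finite with 2 elements.

2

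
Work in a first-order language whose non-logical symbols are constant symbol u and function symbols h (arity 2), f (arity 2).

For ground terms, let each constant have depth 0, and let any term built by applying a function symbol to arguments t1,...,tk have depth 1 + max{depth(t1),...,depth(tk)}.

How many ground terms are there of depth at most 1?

3

Let N_k count ground terms of depth at most k. Each non-constant term of depth ≤ k is some function symbol applied to depth-≤(k−1) arguments, giving N_k = 1 + N_{k-1}^2 + N_{k-1}^2.
N_0 = 1
N_1 = 1 + 1^2 + 1^2 = 3
Explicitly: u, h(u, u), f(u, u).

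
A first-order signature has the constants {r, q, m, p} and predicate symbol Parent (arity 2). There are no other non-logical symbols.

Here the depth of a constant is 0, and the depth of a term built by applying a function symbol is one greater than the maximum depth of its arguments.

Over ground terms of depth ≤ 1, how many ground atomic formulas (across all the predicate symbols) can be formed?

First count ground terms of depth ≤ 1.
With no function symbols every ground term is a constant, so there are exactly 4 ground terms at every depth bound.
N_0 = 4
N_1 = 4
Explicitly: r, q, m, p.
So |H| = 4.
For each predicate symbol, the number of ground atoms is |H| raised to its arity; summing:
  Parent: 4^2 = 16
Total ground atoms: 16.

16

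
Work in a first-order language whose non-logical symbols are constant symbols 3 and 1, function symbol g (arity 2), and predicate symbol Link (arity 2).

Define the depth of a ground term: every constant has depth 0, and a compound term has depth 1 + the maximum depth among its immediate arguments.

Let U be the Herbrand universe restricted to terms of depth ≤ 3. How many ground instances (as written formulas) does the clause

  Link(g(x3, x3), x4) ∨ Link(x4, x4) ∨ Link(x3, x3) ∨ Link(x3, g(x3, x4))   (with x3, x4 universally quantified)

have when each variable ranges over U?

Ground terms of depth ≤ 3:
  Write N_k for the number of ground terms of depth ≤ k. A term of depth ≤ k is either a constant or a function symbol applied to arguments of depth ≤ k−1, so N_k = 2 + N_{k-1}^2.
  N_0 = 2
  N_1 = 2 + 2^2 = 6
  N_2 = 2 + 6^2 = 38
  N_3 = 2 + 38^2 = 1446
So there are 1446 ground terms available for substitution.
The body mentions every one of the 2 quantified variables; since ground terms form a free algebra, no two substitutions collapse to the same formula.
Number of ground instances = 1446^2 = 2090916.

2090916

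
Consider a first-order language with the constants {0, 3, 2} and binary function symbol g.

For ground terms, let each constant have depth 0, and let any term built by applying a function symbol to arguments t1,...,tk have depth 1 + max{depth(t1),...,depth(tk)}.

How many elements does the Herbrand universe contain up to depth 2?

147

Write N_k for the number of ground terms of depth ≤ k. A term of depth ≤ k is either a constant or a function symbol applied to arguments of depth ≤ k−1, so N_k = 3 + N_{k-1}^2.
N_0 = 3
N_1 = 3 + 3^2 = 12
N_2 = 3 + 12^2 = 147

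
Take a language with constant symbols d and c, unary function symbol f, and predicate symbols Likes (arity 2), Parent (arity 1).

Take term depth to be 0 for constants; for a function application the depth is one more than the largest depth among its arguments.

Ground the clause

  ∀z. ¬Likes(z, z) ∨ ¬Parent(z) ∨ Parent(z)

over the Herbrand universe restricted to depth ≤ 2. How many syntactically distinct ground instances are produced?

6

Ground terms of depth ≤ 2:
  Write N_k for the number of ground terms of depth ≤ k. A term of depth ≤ k is either a constant or a function symbol applied to arguments of depth ≤ k−1, so N_k = 2 + N_{k-1}.
  N_0 = 2
  N_1 = 2 + 2 = 4
  N_2 = 2 + 4 = 6
So there are 6 ground terms available for substitution.
There is 1 variable to instantiate (z),  occurring in at least one literal, so different choices give different ground instances.
Number of ground instances = 6.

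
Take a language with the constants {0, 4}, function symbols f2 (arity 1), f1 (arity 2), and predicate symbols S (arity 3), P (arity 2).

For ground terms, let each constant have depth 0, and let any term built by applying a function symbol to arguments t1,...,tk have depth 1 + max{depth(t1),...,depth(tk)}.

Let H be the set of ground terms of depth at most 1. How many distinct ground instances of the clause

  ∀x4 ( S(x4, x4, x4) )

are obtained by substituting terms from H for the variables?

Ground terms of depth ≤ 1:
  Count level by level. With function symbols f2/1, f1/2, the terms of depth ≤ k are the 2 constants together with each function applied to depth-≤(k−1) tuples, so N_k = 2 + N_{k-1} + N_{k-1}^2.
  N_0 = 2
  N_1 = 2 + 2 + 2^2 = 8
  Explicitly: 0, 4, f2(0), f2(4), f1(0, 0), f1(0, 4), f1(4, 0), f1(4, 4).
So there are 8 ground terms available for substitution.
The variable x4 ranges independently over the available ground terms, and distinct assignments produce distinct instances.
Number of ground instances = 8.

8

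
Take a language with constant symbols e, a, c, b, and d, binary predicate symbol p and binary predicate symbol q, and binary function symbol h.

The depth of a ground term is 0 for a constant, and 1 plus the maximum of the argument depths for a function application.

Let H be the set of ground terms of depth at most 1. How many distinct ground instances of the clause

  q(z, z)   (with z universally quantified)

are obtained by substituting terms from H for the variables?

30

Ground terms of depth ≤ 1:
  Let N_k = |{terms of depth ≤ k}|. Then N_0 = 5 and N_k = 5 + N_{k-1}^2 for k ≥ 1 (one summand per function symbol, arity giving the exponent).
  N_0 = 5
  N_1 = 5 + 5^2 = 30
So there are 30 ground terms available for substitution.
The clause has 1 distinct variable (z), which appears in the body. In the free term algebra distinct substitutions yield syntactically distinct ground instances.
Number of ground instances = 30.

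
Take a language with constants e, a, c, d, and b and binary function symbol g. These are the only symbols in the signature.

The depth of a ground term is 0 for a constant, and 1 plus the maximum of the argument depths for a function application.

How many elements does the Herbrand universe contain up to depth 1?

Count level by level. With function symbols g/2, the terms of depth ≤ k are the 5 constants together with each function applied to depth-≤(k−1) tuples, so N_k = 5 + N_{k-1}^2.
N_0 = 5
N_1 = 5 + 5^2 = 30

30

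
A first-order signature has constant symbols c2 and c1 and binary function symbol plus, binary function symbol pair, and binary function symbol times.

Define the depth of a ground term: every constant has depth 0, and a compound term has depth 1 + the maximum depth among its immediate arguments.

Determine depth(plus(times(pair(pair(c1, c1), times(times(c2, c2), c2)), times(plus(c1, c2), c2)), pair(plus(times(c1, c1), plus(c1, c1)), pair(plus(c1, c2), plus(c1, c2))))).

5

depth(pair(c1, c1)) = 1 + max(0, 0) = 1
depth(times(c2, c2)) = 1 + max(0, 0) = 1
depth(times(times(c2, c2), c2)) = 1 + max(1, 0) = 2
depth(pair(pair(c1, c1), times(times(c2, c2), c2))) = 1 + max(1, 2) = 3
depth(plus(c1, c2)) = 1 + max(0, 0) = 1
depth(times(plus(c1, c2), c2)) = 1 + max(1, 0) = 2
depth(times(pair(pair(c1, c1), times(times(c2, c2), c2)), times(plus(c1, c2), c2))) = 1 + max(3, 2) = 4
depth(times(c1, c1)) = 1 + max(0, 0) = 1
depth(plus(c1, c1)) = 1 + max(0, 0) = 1
depth(plus(times(c1, c1), plus(c1, c1))) = 1 + max(1, 1) = 2
depth(pair(plus(c1, c2), plus(c1, c2))) = 1 + max(1, 1) = 2
depth(pair(plus(times(c1, c1), plus(c1, c1)), pair(plus(c1, c2), plus(c1, c2)))) = 1 + max(2, 2) = 3
depth(plus(times(pair(pair(c1, c1), times(times(c2, c2), c2)), times(plus(c1, c2), c2)), pair(plus(times(c1, c1), plus(c1, c1)), pair(plus(c1, c2), plus(c1, c2))))) = 1 + max(4, 3) = 5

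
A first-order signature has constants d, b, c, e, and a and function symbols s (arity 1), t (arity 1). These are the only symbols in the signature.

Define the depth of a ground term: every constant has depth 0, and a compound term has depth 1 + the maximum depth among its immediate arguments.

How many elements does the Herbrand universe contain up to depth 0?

If N_k denotes the number of depth-≤k ground terms, the 5 constants give N_0 = 5, and each function symbol of arity r contributes N_{k-1}^r new terms at level k: N_k = 5 + N_{k-1} + N_{k-1}.
N_0 = 5
Explicitly: d, b, c, e, a.

5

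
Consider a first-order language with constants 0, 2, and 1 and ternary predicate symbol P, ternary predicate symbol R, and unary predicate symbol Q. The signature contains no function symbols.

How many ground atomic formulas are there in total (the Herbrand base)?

57

With no function symbols, the Herbrand universe is just the 3 constants.
Ground atoms per predicate: P: 3^3 = 27, R: 3^3 = 27, Q: 3.
Herbrand base size = 27 + 27 + 3 = 57.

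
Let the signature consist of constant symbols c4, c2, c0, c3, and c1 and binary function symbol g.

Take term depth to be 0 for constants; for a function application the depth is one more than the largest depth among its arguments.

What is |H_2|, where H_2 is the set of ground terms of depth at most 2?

905

If N_k denotes the number of depth-≤k ground terms, the 5 constants give N_0 = 5, and each function symbol of arity r contributes N_{k-1}^r new terms at level k: N_k = 5 + N_{k-1}^2.
N_0 = 5
N_1 = 5 + 5^2 = 30
N_2 = 5 + 30^2 = 905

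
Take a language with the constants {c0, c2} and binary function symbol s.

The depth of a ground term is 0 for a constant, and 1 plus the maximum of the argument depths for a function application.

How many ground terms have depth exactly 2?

32

Let N_k count ground terms of depth at most k. Each non-constant term of depth ≤ k is some function symbol applied to depth-≤(k−1) arguments, giving N_k = 2 + N_{k-1}^2.
N_0 = 2
N_1 = 2 + 2^2 = 6
N_2 = 2 + 6^2 = 38
Terms of depth exactly 2: N_2 − N_1 = 38 − 6 = 32.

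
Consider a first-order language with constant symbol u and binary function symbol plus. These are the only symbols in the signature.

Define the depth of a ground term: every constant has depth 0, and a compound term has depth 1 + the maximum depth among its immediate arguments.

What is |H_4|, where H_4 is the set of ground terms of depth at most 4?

Let N_k count ground terms of depth at most k. Each non-constant term of depth ≤ k is some function symbol applied to depth-≤(k−1) arguments, giving N_k = 1 + N_{k-1}^2.
N_0 = 1
N_1 = 1 + 1^2 = 2
N_2 = 1 + 2^2 = 5
N_3 = 1 + 5^2 = 26
N_4 = 1 + 26^2 = 677

677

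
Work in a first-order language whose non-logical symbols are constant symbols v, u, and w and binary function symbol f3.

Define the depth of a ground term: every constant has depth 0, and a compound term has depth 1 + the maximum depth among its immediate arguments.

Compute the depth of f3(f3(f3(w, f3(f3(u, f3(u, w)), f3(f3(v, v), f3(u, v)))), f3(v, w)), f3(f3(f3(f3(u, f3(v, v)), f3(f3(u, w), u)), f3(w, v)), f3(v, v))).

6

depth(f3(u, w)) = 1 + max(0, 0) = 1
depth(f3(u, f3(u, w))) = 1 + max(0, 1) = 2
depth(f3(v, v)) = 1 + max(0, 0) = 1
depth(f3(u, v)) = 1 + max(0, 0) = 1
depth(f3(f3(v, v), f3(u, v))) = 1 + max(1, 1) = 2
depth(f3(f3(u, f3(u, w)), f3(f3(v, v), f3(u, v)))) = 1 + max(2, 2) = 3
depth(f3(w, f3(f3(u, f3(u, w)), f3(f3(v, v), f3(u, v))))) = 1 + max(0, 3) = 4
depth(f3(v, w)) = 1 + max(0, 0) = 1
depth(f3(f3(w, f3(f3(u, f3(u, w)), f3(f3(v, v), f3(u, v)))), f3(v, w))) = 1 + max(4, 1) = 5
depth(f3(u, f3(v, v))) = 1 + max(0, 1) = 2
depth(f3(f3(u, w), u)) = 1 + max(1, 0) = 2
depth(f3(f3(u, f3(v, v)), f3(f3(u, w), u))) = 1 + max(2, 2) = 3
depth(f3(w, v)) = 1 + max(0, 0) = 1
depth(f3(f3(f3(u, f3(v, v)), f3(f3(u, w), u)), f3(w, v))) = 1 + max(3, 1) = 4
depth(f3(f3(f3(f3(u, f3(v, v)), f3(f3(u, w), u)), f3(w, v)), f3(v, v))) = 1 + max(4, 1) = 5
depth(f3(f3(f3(w, f3(f3(u, f3(u, w)), f3(f3(v, v), f3(u, v)))), f3(v, w)), f3(f3(f3(f3(u, f3(v, v)), f3(f3(u, w), u)), f3(w, v)), f3(v, v)))) = 1 + max(5, 5) = 6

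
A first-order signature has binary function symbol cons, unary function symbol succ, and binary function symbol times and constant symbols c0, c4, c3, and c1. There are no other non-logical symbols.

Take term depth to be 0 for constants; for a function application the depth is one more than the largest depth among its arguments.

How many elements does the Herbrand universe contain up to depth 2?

Count level by level. With function symbols cons/2, succ/1, times/2, the terms of depth ≤ k are the 4 constants together with each function applied to depth-≤(k−1) tuples, so N_k = 4 + N_{k-1}^2 + N_{k-1} + N_{k-1}^2.
N_0 = 4
N_1 = 4 + 4^2 + 4 + 4^2 = 40
N_2 = 4 + 40^2 + 40 + 40^2 = 3244

3244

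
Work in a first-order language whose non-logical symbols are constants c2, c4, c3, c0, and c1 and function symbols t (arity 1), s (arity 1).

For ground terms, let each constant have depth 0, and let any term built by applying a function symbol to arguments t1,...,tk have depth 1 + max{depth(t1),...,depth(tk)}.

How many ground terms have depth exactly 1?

10

Count level by level. With function symbols t/1, s/1, the terms of depth ≤ k are the 5 constants together with each function applied to depth-≤(k−1) tuples, so N_k = 5 + N_{k-1} + N_{k-1}.
N_0 = 5
N_1 = 5 + 5 + 5 = 15
Terms of depth exactly 1: N_1 − N_0 = 15 − 5 = 10.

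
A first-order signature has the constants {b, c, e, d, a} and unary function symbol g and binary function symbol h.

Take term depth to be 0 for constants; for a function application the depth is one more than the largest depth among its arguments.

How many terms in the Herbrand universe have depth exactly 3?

Count level by level. With function symbols g/1, h/2, the terms of depth ≤ k are the 5 constants together with each function applied to depth-≤(k−1) tuples, so N_k = 5 + N_{k-1} + N_{k-1}^2.
N_0 = 5
N_1 = 5 + 5 + 5^2 = 35
N_2 = 5 + 35 + 35^2 = 1265
N_3 = 5 + 1265 + 1265^2 = 1601495
Terms of depth exactly 3: N_3 − N_2 = 1601495 − 1265 = 1600230.

1600230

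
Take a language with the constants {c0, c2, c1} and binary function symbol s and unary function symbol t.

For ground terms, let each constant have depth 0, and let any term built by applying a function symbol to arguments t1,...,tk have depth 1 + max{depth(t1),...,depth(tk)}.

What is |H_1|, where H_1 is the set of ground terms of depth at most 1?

15

If N_k denotes the number of depth-≤k ground terms, the 3 constants give N_0 = 3, and each function symbol of arity r contributes N_{k-1}^r new terms at level k: N_k = 3 + N_{k-1}^2 + N_{k-1}.
N_0 = 3
N_1 = 3 + 3^2 + 3 = 15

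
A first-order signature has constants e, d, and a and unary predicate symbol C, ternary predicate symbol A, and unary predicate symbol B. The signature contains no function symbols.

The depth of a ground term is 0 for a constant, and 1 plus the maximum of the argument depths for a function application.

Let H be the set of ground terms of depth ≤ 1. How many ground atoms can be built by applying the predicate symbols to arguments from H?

33

First count ground terms of depth ≤ 1.
With no function symbols every ground term is a constant, so there are exactly 3 ground terms at every depth bound.
N_0 = 3
N_1 = 3
So |H| = 3.
A ground atom is a predicate applied to a tuple of terms from H, so the count is the sum over predicates of |H|^arity:
  C: 3;  A: 3^3 = 27;  B: 3
Total ground atoms: 3 + 27 + 3 = 33.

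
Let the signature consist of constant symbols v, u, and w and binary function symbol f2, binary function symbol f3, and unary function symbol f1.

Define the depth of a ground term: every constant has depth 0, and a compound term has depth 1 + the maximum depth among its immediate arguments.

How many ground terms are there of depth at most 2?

1179

Write N_k for the number of ground terms of depth ≤ k. A term of depth ≤ k is either a constant or a function symbol applied to arguments of depth ≤ k−1, so N_k = 3 + N_{k-1}^2 + N_{k-1}^2 + N_{k-1}.
N_0 = 3
N_1 = 3 + 3^2 + 3^2 + 3 = 24
N_2 = 3 + 24^2 + 24^2 + 24 = 1179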